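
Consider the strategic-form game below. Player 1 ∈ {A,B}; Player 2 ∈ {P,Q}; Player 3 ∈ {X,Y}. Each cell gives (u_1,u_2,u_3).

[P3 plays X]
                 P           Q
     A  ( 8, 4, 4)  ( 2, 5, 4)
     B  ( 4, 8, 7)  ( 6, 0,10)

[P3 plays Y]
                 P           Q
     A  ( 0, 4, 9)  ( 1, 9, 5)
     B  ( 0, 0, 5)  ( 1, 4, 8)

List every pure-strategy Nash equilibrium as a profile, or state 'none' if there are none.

Nash profiles: (A,Q,Y)

(A,P,X): not NE [P2→Q gives 5>4; P3→Y gives 9>4]
(A,P,Y): not NE [P2→Q gives 9>4]
(A,Q,X): not NE [P1→B gives 6>2; P3→Y gives 5>4]
(A,Q,Y): NE
(B,P,X): not NE [P1→A gives 8>4]
(B,P,Y): not NE [P2→Q gives 4>0; P3→X gives 7>5]
(B,Q,X): not NE [P2→P gives 8>0]
(B,Q,Y): not NE [P3→X gives 10>8]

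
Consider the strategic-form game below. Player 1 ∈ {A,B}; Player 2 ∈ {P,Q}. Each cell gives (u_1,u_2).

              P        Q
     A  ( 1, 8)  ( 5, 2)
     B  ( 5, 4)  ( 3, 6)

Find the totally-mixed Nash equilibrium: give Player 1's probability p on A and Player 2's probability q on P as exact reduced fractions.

P1 indiff ⇒ q·1+(1-q)·5 = q·5+(1-q)·3 ⇒ q(-4) = (1-q)(-2) ⇒ q = 1/3
P2 indiff ⇒ p·8+(1-p)·4 = p·2+(1-p)·6 ⇒ p(6) = (1-p)(2) ⇒ p = 1/4

(p,q) = (1/4, 1/3)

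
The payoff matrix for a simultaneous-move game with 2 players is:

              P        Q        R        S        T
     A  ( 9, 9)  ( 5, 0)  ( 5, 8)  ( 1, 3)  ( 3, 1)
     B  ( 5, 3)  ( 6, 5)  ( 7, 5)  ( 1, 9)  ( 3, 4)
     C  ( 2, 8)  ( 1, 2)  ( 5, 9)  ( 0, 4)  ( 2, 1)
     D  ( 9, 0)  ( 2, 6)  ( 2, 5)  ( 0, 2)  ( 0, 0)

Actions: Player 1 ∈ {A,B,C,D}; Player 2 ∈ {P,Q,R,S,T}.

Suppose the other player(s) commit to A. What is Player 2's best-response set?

argmax u_2 = {P}

u_2(P vs A) = 9
u_2(Q vs A) = 0
u_2(R vs A) = 8
u_2(S vs A) = 3
u_2(T vs A) = 1
max payoff 9 at {P}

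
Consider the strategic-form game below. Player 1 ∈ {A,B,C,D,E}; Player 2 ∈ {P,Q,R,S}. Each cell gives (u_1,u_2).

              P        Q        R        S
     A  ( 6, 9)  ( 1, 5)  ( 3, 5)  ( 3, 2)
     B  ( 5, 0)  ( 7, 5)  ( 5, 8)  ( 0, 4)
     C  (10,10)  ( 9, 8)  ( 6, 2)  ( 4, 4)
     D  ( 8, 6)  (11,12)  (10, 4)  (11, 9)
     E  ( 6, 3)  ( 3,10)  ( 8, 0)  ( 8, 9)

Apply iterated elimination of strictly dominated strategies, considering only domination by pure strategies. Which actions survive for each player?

Survivors P1:{C,D} P2:{P,Q}

P1 drop A (C beats it: P:10>6 Q:9>1 R:6>3 S:4>3)
P1 drop B (C beats it: P:10>5 Q:9>7 R:6>5 S:4>0)
P1 drop E (D beats it: P:8>6 Q:11>3 R:10>8 S:11>8)
P2 drop R (P beats it: C:10>2 D:6>4)
P2 drop S (Q beats it: C:8>4 D:12>9)
P1→{C,D} P2→{P,Q}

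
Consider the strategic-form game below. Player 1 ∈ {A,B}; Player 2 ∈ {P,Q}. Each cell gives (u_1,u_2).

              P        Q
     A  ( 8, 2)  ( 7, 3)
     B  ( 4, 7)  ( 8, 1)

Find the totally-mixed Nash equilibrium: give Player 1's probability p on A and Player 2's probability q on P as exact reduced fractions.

P1 mixes 6/7 on A; P2 mixes 1/5 on P

P1 indiff ⇒ q·8+(1-q)·7 = q·4+(1-q)·8 ⇒ q(4) = (1-q)(1) ⇒ q = 1/5
P2 indiff ⇒ p·2+(1-p)·7 = p·3+(1-p)·1 ⇒ p(-1) = (1-p)(-6) ⇒ p = 6/7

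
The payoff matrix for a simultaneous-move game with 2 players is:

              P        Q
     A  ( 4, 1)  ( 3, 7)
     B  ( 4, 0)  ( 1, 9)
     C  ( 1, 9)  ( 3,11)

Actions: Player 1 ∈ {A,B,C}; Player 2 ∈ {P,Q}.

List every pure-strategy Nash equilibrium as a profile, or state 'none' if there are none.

NE set: (A,Q), (C,Q)

(A,P): not NE [P2→Q gives 7>1]
(A,Q): NE
(B,P): not NE [P2→Q gives 9>0]
(B,Q): not NE [P1→C gives 3>1]
(C,P): not NE [P1→B gives 4>1; P2→Q gives 11>9]
(C,Q): NE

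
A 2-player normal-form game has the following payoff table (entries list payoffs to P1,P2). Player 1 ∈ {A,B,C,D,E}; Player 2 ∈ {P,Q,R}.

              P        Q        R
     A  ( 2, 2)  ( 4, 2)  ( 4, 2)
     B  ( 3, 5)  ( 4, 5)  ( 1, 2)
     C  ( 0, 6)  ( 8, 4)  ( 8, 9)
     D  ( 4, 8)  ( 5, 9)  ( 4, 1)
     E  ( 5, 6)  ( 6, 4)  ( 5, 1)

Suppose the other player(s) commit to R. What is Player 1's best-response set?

u_1(A vs R) = 4
u_1(B vs R) = 1
u_1(C vs R) = 8
u_1(D vs R) = 4
u_1(E vs R) = 5
max payoff 8 at {C}

P1 best: {C}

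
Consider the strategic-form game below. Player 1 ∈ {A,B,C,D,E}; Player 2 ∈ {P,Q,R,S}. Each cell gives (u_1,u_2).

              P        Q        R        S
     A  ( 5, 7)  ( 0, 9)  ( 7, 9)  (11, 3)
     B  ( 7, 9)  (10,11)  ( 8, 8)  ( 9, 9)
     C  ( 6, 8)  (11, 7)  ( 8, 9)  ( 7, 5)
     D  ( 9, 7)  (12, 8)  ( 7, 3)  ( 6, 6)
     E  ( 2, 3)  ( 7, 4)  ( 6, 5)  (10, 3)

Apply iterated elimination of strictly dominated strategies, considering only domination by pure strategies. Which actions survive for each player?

P2 drop S (Q beats it: A:9>3 B:11>9 C:7>5 D:8>6 E:4>3)
P1 drop A (B beats it: P:7>5 Q:10>0 R:8>7)
P1 drop E (B beats it: P:7>2 Q:10>7 R:8>6)
P1→{B,C,D} P2→{P,Q,R}

Survivors P1:{B,C,D} P2:{P,Q,R}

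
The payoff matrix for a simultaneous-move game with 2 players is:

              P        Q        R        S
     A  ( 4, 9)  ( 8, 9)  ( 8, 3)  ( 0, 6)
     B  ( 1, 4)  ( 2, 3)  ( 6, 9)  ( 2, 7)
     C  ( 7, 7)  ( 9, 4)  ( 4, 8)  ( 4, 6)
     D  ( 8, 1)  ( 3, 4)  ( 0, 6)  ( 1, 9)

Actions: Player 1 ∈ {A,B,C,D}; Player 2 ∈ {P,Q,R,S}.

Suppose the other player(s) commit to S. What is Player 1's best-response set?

u_1(A vs S) = 0
u_1(B vs S) = 2
u_1(C vs S) = 4
u_1(D vs S) = 1
max payoff 4 at {C}

BR_1 = {C}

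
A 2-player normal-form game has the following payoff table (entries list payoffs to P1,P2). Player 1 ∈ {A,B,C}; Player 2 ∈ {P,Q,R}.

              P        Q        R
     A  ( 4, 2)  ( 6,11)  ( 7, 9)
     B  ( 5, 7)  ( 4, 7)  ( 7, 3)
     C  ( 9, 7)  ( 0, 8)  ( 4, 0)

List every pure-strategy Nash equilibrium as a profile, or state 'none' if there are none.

Nash profiles: (A,Q)

(A,P): not NE [P1→C gives 9>4; P2→Q gives 11>2]
(A,Q): NE
(A,R): not NE [P2→Q gives 11>9]
(B,P): not NE [P1→C gives 9>5]
(B,Q): not NE [P1→A gives 6>4]
(B,R): not NE [P2→Q gives 7>3]
(C,P): not NE [P2→Q gives 8>7]
(C,Q): not NE [P1→A gives 6>0]
(C,R): not NE [P1→B gives 7>4; P2→Q gives 8>0]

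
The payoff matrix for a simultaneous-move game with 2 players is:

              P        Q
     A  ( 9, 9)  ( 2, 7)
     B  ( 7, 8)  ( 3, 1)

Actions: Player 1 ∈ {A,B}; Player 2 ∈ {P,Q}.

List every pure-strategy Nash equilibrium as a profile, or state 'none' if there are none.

(A,P): NE
(A,Q): not NE [P1→B gives 3>2; P2→P gives 9>7]
(B,P): not NE [P1→A gives 9>7]
(B,Q): not NE [P2→P gives 8>1]

NE set: (A,P)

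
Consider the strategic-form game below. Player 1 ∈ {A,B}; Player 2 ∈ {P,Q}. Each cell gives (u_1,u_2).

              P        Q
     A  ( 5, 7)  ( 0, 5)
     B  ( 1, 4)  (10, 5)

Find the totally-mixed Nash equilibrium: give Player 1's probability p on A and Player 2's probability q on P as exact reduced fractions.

P1 mixes 1/3 on A; P2 mixes 5/7 on P

P1 indiff ⇒ q·5+(1-q)·0 = q·1+(1-q)·10 ⇒ q(4) = (1-q)(10) ⇒ q = 5/7
P2 indiff ⇒ p·7+(1-p)·4 = p·5+(1-p)·5 ⇒ p(2) = (1-p)(1) ⇒ p = 1/3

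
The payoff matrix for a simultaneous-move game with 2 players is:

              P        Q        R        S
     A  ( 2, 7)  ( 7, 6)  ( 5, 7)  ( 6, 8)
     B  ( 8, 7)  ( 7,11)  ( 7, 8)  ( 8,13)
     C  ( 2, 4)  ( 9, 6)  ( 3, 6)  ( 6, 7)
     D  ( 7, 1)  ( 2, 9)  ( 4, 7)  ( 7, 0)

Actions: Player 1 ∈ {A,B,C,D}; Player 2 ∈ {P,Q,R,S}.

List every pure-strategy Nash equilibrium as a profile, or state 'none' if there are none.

(A,P): not NE [P1→B gives 8>2; P2→S gives 8>7]
(A,Q): not NE [P1→C gives 9>7; P2→S gives 8>6]
(A,R): not NE [P1→B gives 7>5; P2→S gives 8>7]
(A,S): not NE [P1→B gives 8>6]
(B,P): not NE [P2→S gives 13>7]
(B,Q): not NE [P1→C gives 9>7; P2→S gives 13>11]
(B,R): not NE [P2→S gives 13>8]
(B,S): NE
(C,P): not NE [P1→B gives 8>2; P2→S gives 7>4]
(C,Q): not NE [P2→S gives 7>6]
(C,R): not NE [P1→B gives 7>3; P2→S gives 7>6]
(C,S): not NE [P1→B gives 8>6]
(D,P): not NE [P1→B gives 8>7; P2→Q gives 9>1]
(D,Q): not NE [P1→C gives 9>2]
(D,R): not NE [P1→B gives 7>4; P2→Q gives 9>7]
(D,S): not NE [P1→B gives 8>7; P2→Q gives 9>0]

Nash profiles: (B,S)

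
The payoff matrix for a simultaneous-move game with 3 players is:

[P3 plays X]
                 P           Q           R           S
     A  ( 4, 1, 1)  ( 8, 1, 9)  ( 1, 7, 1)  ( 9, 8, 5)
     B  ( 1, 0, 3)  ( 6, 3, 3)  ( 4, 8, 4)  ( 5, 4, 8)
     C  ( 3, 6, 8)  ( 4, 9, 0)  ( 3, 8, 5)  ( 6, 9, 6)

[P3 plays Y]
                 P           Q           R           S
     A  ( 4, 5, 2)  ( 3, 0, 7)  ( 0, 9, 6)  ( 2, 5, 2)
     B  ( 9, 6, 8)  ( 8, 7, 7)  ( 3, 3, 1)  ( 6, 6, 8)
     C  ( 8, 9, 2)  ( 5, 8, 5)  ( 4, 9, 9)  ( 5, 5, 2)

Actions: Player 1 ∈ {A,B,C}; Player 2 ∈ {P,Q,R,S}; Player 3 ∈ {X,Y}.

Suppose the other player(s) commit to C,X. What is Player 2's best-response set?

u_2(P vs C,X) = 6
u_2(Q vs C,X) = 9
u_2(R vs C,X) = 8
u_2(S vs C,X) = 9
max payoff 9 at {Q,S}

argmax u_2 = {Q,S}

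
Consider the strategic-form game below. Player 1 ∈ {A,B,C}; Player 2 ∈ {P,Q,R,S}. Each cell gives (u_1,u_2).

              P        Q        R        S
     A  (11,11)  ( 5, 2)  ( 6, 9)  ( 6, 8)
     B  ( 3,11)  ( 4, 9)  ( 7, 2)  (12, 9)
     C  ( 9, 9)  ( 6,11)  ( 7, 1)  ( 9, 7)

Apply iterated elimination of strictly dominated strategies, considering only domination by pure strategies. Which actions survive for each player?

P2 drop R (P beats it: A:11>9 B:11>2 C:9>1)
P2 drop S (P beats it: A:11>8 B:11>9 C:9>7)
P1 drop B (A beats it: P:11>3 Q:5>4)
P1→{A,C} P2→{P,Q}

IESDS → P1:{A,C} P2:{P,Q}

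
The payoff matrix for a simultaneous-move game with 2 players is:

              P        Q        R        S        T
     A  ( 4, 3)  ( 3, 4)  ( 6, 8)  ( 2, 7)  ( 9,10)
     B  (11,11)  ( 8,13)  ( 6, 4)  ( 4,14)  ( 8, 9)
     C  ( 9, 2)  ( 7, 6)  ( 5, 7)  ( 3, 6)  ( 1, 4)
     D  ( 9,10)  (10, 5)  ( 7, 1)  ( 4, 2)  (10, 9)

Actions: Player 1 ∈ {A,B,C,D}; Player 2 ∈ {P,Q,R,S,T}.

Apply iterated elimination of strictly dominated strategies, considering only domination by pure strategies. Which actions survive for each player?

IESDS → P1:{B,D} P2:{P,Q,S}

P1 drop A (D beats it: P:9>4 Q:10>3 R:7>6 S:4>2 T:10>9)
P1 drop C (B beats it: P:11>9 Q:8>7 R:6>5 S:4>3 T:8>1)
P2 drop R (P beats it: B:11>4 D:10>1)
P2 drop T (P beats it: B:11>9 D:10>9)
P1→{B,D} P2→{P,Q,S}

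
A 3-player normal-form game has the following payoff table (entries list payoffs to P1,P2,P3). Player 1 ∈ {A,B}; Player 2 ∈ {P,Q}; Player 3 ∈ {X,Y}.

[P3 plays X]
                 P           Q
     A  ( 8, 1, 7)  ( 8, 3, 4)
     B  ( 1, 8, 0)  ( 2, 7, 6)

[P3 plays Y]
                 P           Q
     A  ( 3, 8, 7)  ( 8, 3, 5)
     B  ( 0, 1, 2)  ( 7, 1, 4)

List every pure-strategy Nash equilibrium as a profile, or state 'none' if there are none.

(A,P,X): not NE [P2→Q gives 3>1]
(A,P,Y): NE
(A,Q,X): not NE [P3→Y gives 5>4]
(A,Q,Y): not NE [P2→P gives 8>3]
(B,P,X): not NE [P1→A gives 8>1; P3→Y gives 2>0]
(B,P,Y): not NE [P1→A gives 3>0]
(B,Q,X): not NE [P1→A gives 8>2; P2→P gives 8>7]
(B,Q,Y): not NE [P1→A gives 8>7; P3→X gives 6>4]

NE set: (A,P,Y)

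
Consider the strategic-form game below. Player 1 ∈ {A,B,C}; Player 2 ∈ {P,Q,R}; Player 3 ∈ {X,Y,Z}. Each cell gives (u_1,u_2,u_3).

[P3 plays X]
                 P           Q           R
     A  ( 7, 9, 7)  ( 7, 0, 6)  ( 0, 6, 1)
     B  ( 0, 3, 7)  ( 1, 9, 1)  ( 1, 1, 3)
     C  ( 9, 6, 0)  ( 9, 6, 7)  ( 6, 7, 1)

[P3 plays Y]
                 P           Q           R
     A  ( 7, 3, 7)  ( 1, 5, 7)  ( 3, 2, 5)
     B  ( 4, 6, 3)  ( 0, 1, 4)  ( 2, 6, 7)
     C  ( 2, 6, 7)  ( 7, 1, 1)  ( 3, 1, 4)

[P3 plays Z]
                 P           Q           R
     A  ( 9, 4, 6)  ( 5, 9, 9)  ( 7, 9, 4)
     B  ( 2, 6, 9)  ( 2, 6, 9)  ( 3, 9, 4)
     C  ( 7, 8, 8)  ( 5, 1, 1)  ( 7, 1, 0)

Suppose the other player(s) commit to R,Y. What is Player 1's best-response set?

u_1(A vs R,Y) = 3
u_1(B vs R,Y) = 2
u_1(C vs R,Y) = 3
max payoff 3 at {A,C}

argmax u_1 = {A,C}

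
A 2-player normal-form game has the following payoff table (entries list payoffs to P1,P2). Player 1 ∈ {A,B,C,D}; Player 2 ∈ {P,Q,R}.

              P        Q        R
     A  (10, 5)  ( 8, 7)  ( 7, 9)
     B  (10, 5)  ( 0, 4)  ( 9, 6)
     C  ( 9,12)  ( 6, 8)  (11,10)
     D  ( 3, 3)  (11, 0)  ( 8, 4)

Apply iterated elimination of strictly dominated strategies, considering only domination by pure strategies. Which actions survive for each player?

P2 drop Q (R beats it: A:9>7 B:6>4 C:10>8 D:4>0)
P1 drop D (B beats it: P:10>3 R:9>8)
P1→{A,B,C} P2→{P,R}

IESDS → P1:{A,B,C} P2:{P,R}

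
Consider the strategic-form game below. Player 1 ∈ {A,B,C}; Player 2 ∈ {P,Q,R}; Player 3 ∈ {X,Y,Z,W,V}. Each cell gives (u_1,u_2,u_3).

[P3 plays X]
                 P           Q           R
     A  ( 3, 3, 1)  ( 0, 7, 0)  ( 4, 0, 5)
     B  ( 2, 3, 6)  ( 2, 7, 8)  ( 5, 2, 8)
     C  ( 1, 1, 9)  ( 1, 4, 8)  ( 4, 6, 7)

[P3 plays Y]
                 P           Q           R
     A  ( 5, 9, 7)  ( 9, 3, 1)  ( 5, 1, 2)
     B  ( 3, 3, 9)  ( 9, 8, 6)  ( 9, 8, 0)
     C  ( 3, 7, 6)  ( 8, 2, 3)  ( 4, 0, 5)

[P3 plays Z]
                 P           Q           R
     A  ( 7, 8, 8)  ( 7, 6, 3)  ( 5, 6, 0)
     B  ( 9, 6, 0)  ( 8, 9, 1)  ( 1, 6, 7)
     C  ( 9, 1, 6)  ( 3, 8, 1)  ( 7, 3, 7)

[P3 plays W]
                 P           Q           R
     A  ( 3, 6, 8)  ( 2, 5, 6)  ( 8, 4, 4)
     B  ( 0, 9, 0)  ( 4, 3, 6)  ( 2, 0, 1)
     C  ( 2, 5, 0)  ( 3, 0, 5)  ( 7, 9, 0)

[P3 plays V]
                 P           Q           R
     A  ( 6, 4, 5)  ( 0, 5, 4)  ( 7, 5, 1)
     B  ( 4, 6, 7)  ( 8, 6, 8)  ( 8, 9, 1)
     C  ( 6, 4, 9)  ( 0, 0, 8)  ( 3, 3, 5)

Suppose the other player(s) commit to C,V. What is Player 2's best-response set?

u_2(P vs C,V) = 4
u_2(Q vs C,V) = 0
u_2(R vs C,V) = 3
max payoff 4 at {P}

BR_2 = {P}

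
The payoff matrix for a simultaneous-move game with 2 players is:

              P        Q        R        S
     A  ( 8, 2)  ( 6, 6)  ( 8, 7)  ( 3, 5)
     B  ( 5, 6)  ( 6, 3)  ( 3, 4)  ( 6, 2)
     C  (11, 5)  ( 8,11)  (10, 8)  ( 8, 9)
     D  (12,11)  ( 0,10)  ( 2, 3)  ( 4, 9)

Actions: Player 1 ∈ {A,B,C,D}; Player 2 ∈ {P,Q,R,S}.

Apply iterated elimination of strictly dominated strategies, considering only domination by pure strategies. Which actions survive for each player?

IESDS → P1:{C,D} P2:{P,Q}

P1 drop A (C beats it: P:11>8 Q:8>6 R:10>8 S:8>3)
P1 drop B (C beats it: P:11>5 Q:8>6 R:10>3 S:8>6)
P2 drop R (Q beats it: C:11>8 D:10>3)
P2 drop S (Q beats it: C:11>9 D:10>9)
P1→{C,D} P2→{P,Q}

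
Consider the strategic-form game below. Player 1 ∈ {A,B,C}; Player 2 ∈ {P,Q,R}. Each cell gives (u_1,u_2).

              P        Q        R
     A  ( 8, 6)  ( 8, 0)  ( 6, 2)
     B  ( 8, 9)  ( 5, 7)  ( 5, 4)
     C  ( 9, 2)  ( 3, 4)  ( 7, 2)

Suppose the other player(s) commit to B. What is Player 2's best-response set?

u_2(P vs B) = 9
u_2(Q vs B) = 7
u_2(R vs B) = 4
max payoff 9 at {P}

argmax u_2 = {P}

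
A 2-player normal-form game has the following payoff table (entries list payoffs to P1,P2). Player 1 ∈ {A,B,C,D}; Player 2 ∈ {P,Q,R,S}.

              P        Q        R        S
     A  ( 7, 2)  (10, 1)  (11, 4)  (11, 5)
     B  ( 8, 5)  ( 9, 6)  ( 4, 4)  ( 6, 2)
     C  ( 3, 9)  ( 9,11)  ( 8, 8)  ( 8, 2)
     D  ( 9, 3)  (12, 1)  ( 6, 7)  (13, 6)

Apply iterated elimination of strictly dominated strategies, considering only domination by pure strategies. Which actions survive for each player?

Survivors P1:{A,D} P2:{R,S}

P1 drop B (D beats it: P:9>8 Q:12>9 R:6>4 S:13>6)
P1 drop C (A beats it: P:7>3 Q:10>9 R:11>8 S:11>8)
P2 drop P (R beats it: A:4>2 D:7>3)
P2 drop Q (R beats it: A:4>1 D:7>1)
P1→{A,D} P2→{R,S}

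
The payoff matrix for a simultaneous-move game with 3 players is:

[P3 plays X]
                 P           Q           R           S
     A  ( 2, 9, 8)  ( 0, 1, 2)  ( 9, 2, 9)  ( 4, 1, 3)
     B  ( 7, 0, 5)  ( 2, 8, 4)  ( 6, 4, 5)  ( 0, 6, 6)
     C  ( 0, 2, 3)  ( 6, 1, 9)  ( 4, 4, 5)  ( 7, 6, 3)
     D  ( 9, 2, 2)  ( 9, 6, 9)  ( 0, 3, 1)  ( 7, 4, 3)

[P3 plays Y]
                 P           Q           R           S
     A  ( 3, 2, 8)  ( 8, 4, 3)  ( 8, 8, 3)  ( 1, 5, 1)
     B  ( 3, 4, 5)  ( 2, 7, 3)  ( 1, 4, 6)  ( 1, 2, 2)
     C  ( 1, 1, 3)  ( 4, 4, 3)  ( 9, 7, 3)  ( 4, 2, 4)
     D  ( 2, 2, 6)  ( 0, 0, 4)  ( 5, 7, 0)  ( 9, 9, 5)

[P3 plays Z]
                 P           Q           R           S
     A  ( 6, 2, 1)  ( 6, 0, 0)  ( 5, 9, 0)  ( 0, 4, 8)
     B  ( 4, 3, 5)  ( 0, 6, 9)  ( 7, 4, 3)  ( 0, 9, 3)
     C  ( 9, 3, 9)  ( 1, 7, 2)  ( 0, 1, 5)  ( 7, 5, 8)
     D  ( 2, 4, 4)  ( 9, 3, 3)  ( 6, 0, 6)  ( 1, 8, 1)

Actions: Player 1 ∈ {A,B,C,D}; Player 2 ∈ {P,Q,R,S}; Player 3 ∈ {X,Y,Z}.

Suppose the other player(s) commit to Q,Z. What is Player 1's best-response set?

BR_1 = {D}

u_1(A vs Q,Z) = 6
u_1(B vs Q,Z) = 0
u_1(C vs Q,Z) = 1
u_1(D vs Q,Z) = 9
max payoff 9 at {D}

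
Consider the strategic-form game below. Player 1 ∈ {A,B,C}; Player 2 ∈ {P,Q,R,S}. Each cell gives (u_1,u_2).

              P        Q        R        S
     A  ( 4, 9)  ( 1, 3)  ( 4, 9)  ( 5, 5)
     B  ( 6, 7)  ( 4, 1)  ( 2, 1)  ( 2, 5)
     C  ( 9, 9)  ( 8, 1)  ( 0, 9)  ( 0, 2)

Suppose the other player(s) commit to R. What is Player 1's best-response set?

u_1(A vs R) = 4
u_1(B vs R) = 2
u_1(C vs R) = 0
max payoff 4 at {A}

argmax u_1 = {A}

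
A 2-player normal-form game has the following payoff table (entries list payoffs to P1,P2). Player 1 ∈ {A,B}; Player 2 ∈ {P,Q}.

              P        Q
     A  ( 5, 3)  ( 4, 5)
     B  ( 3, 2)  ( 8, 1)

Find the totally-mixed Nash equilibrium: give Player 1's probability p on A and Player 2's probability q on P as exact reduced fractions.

(p,q) = (1/3, 2/3)

P1 indiff ⇒ q·5+(1-q)·4 = q·3+(1-q)·8 ⇒ q(2) = (1-q)(4) ⇒ q = 2/3
P2 indiff ⇒ p·3+(1-p)·2 = p·5+(1-p)·1 ⇒ p(-2) = (1-p)(-1) ⇒ p = 1/3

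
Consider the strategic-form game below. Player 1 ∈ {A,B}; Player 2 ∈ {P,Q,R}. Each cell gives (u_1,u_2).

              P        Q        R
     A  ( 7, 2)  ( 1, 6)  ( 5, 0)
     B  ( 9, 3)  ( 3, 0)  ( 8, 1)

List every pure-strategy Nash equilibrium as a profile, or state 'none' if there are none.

NE set: (B,P)

(A,P): not NE [P1→B gives 9>7; P2→Q gives 6>2]
(A,Q): not NE [P1→B gives 3>1]
(A,R): not NE [P1→B gives 8>5; P2→Q gives 6>0]
(B,P): NE
(B,Q): not NE [P2→P gives 3>0]
(B,R): not NE [P2→P gives 3>1]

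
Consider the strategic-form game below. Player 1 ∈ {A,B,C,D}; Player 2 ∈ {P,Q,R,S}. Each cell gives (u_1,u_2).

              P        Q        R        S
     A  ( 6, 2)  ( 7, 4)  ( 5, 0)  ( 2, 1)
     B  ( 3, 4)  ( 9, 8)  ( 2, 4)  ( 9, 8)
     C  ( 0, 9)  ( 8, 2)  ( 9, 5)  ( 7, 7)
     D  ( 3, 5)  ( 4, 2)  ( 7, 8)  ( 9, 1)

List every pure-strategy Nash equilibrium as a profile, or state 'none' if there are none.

PSNE = {(B,Q), (B,S)}

(A,P): not NE [P2→Q gives 4>2]
(A,Q): not NE [P1→B gives 9>7]
(A,R): not NE [P1→C gives 9>5; P2→Q gives 4>0]
(A,S): not NE [P1→D gives 9>2; P2→Q gives 4>1]
(B,P): not NE [P1→A gives 6>3; P2→S gives 8>4]
(B,Q): NE
(B,R): not NE [P1→C gives 9>2; P2→S gives 8>4]
(B,S): NE
(C,P): not NE [P1→A gives 6>0]
(C,Q): not NE [P1→B gives 9>8; P2→P gives 9>2]
(C,R): not NE [P2→P gives 9>5]
(C,S): not NE [P1→D gives 9>7; P2→P gives 9>7]
(D,P): not NE [P1→A gives 6>3; P2→R gives 8>5]
(D,Q): not NE [P1→B gives 9>4; P2→R gives 8>2]
(D,R): not NE [P1→C gives 9>7]
(D,S): not NE [P2→R gives 8>1]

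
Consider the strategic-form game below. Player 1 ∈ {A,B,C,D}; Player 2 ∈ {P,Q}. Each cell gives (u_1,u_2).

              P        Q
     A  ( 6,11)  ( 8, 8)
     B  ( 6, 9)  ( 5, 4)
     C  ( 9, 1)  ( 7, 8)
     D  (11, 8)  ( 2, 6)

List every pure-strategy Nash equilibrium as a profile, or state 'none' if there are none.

PSNE = {(D,P)}

(A,P): not NE [P1→D gives 11>6]
(A,Q): not NE [P2→P gives 11>8]
(B,P): not NE [P1→D gives 11>6]
(B,Q): not NE [P1→A gives 8>5; P2→P gives 9>4]
(C,P): not NE [P1→D gives 11>9; P2→Q gives 8>1]
(C,Q): not NE [P1→A gives 8>7]
(D,P): NE
(D,Q): not NE [P1→A gives 8>2; P2→P gives 8>6]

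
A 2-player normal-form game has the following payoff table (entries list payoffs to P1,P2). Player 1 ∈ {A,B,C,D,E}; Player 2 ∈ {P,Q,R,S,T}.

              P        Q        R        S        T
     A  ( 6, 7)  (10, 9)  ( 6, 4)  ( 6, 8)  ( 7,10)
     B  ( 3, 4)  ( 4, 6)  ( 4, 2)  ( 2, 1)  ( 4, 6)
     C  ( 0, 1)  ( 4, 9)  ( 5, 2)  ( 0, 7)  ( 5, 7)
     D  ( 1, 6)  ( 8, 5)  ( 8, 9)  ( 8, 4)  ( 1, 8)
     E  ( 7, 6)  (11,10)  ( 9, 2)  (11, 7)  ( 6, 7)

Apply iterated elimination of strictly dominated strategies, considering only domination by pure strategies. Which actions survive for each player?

P1 drop B (A beats it: P:6>3 Q:10>4 R:6>4 S:6>2 T:7>4)
P1 drop C (A beats it: P:6>0 Q:10>4 R:6>5 S:6>0 T:7>5)
P1 drop D (E beats it: P:7>1 Q:11>8 R:9>8 S:11>8 T:6>1)
P2 drop P (Q beats it: A:9>7 E:10>6)
P2 drop R (Q beats it: A:9>4 E:10>2)
P2 drop S (Q beats it: A:9>8 E:10>7)
P1→{A,E} P2→{Q,T}

Survivors P1:{A,E} P2:{Q,T}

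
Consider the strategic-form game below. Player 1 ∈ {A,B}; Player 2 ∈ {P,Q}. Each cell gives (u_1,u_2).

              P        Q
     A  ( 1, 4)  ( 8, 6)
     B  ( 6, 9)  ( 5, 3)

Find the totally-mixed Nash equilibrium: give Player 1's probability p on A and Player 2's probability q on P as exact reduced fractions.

P1 indiff ⇒ q·1+(1-q)·8 = q·6+(1-q)·5 ⇒ q(-5) = (1-q)(-3) ⇒ q = 3/8
P2 indiff ⇒ p·4+(1-p)·9 = p·6+(1-p)·3 ⇒ p(-2) = (1-p)(-6) ⇒ p = 3/4

P1 mixes 3/4 on A; P2 mixes 3/8 on P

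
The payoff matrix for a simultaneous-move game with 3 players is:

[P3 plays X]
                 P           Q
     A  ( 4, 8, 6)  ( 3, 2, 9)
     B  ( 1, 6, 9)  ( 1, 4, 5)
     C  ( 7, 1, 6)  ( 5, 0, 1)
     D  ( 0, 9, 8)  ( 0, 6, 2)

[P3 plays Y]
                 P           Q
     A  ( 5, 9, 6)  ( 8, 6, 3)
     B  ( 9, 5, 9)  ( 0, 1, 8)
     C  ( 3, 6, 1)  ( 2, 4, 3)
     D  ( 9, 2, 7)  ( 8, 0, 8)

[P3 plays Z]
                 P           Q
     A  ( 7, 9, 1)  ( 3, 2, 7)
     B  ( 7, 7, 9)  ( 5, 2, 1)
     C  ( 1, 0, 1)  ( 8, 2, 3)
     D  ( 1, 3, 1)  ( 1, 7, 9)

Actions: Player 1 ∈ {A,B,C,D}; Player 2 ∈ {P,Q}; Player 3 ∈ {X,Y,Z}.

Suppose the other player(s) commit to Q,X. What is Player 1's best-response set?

P1 best: {C}

u_1(A vs Q,X) = 3
u_1(B vs Q,X) = 1
u_1(C vs Q,X) = 5
u_1(D vs Q,X) = 0
max payoff 5 at {C}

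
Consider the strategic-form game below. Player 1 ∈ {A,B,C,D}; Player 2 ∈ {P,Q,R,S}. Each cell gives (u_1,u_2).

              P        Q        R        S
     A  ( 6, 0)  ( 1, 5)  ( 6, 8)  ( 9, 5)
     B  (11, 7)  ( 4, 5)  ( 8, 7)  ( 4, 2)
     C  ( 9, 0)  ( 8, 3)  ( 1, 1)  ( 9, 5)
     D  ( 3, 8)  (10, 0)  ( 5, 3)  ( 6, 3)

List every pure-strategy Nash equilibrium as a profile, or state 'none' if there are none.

(A,P): not NE [P1→B gives 11>6; P2→R gives 8>0]
(A,Q): not NE [P1→D gives 10>1; P2→R gives 8>5]
(A,R): not NE [P1→B gives 8>6]
(A,S): not NE [P2→R gives 8>5]
(B,P): NE
(B,Q): not NE [P1→D gives 10>4; P2→R gives 7>5]
(B,R): NE
(B,S): not NE [P1→C gives 9>4; P2→R gives 7>2]
(C,P): not NE [P1→B gives 11>9; P2→S gives 5>0]
(C,Q): not NE [P1→D gives 10>8; P2→S gives 5>3]
(C,R): not NE [P1→B gives 8>1; P2→S gives 5>1]
(C,S): NE
(D,P): not NE [P1→B gives 11>3]
(D,Q): not NE [P2→P gives 8>0]
(D,R): not NE [P1→B gives 8>5; P2→P gives 8>3]
(D,S): not NE [P1→C gives 9>6; P2→P gives 8>3]

NE set: (B,P), (B,R), (C,S)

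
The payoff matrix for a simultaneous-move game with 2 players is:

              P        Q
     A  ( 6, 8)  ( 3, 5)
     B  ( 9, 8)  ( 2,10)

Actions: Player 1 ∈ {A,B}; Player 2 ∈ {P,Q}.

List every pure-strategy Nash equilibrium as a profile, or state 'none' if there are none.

(A,P): not NE [P1→B gives 9>6]
(A,Q): not NE [P2→P gives 8>5]
(B,P): not NE [P2→Q gives 10>8]
(B,Q): not NE [P1→A gives 3>2]

Equilibria: none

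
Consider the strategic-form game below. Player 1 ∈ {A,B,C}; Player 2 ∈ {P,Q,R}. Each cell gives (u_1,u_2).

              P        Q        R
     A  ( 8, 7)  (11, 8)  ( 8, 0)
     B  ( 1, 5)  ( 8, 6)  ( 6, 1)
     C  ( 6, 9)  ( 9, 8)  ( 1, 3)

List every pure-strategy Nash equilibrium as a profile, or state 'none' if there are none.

(A,P): not NE [P2→Q gives 8>7]
(A,Q): NE
(A,R): not NE [P2→Q gives 8>0]
(B,P): not NE [P1→A gives 8>1; P2→Q gives 6>5]
(B,Q): not NE [P1→A gives 11>8]
(B,R): not NE [P1→A gives 8>6; P2→Q gives 6>1]
(C,P): not NE [P1→A gives 8>6]
(C,Q): not NE [P1→A gives 11>9; P2→P gives 9>8]
(C,R): not NE [P1→A gives 8>1; P2→P gives 9>3]

NE set: (A,Q)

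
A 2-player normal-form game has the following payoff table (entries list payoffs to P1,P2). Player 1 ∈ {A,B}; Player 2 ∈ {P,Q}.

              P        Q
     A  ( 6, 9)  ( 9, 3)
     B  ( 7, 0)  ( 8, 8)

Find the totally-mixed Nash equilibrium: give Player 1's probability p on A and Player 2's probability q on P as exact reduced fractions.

p=4/7, q=1/2

P1 indiff ⇒ q·6+(1-q)·9 = q·7+(1-q)·8 ⇒ q(-1) = (1-q)(-1) ⇒ q = 1/2
P2 indiff ⇒ p·9+(1-p)·0 = p·3+(1-p)·8 ⇒ p(6) = (1-p)(8) ⇒ p = 4/7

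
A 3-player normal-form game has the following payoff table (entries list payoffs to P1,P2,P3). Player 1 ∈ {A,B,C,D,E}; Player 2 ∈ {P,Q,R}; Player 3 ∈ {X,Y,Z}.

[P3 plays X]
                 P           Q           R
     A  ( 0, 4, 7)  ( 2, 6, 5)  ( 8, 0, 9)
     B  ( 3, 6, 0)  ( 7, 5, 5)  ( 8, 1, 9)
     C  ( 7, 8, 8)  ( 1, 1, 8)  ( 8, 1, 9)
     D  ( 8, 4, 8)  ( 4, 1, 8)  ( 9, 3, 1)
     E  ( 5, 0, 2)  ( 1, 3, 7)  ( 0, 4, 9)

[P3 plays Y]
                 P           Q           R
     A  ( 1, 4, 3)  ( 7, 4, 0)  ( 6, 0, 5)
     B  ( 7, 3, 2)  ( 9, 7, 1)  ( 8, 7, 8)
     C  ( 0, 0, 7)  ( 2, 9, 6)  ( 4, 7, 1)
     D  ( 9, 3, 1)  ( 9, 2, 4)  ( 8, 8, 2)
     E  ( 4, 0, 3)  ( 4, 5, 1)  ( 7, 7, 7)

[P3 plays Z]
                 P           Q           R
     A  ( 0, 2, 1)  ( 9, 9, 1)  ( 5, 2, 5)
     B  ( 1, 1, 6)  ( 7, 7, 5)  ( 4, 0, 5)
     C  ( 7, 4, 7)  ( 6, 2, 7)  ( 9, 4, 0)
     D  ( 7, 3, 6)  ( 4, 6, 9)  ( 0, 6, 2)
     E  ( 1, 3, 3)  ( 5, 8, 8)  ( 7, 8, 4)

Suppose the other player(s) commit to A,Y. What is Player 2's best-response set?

u_2(P vs A,Y) = 4
u_2(Q vs A,Y) = 4
u_2(R vs A,Y) = 0
max payoff 4 at {P,Q}

argmax u_2 = {P,Q}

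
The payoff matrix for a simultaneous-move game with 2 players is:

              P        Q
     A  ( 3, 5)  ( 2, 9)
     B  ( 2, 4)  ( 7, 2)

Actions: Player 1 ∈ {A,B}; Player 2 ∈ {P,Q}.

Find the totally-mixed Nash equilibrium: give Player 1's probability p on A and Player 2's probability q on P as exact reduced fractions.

P1 indiff ⇒ q·3+(1-q)·2 = q·2+(1-q)·7 ⇒ q(1) = (1-q)(5) ⇒ q = 5/6
P2 indiff ⇒ p·5+(1-p)·4 = p·9+(1-p)·2 ⇒ p(-4) = (1-p)(-2) ⇒ p = 1/3

(p,q) = (1/3, 5/6)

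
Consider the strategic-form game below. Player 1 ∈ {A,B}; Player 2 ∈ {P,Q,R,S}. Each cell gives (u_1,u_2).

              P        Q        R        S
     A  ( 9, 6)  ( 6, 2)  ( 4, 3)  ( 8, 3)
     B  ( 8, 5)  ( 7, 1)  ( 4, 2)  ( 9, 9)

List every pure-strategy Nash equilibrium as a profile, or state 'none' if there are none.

(A,P): NE
(A,Q): not NE [P1→B gives 7>6; P2→P gives 6>2]
(A,R): not NE [P2→P gives 6>3]
(A,S): not NE [P1→B gives 9>8; P2→P gives 6>3]
(B,P): not NE [P1→A gives 9>8; P2→S gives 9>5]
(B,Q): not NE [P2→S gives 9>1]
(B,R): not NE [P2→S gives 9>2]
(B,S): NE

NE set: (A,P), (B,S)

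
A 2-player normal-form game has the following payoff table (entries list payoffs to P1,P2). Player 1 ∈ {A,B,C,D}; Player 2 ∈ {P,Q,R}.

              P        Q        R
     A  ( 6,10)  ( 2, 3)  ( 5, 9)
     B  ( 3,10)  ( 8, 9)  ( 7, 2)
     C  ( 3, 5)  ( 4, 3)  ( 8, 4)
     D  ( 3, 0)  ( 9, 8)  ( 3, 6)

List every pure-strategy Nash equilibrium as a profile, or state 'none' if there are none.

Nash profiles: (A,P), (D,Q)

(A,P): NE
(A,Q): not NE [P1→D gives 9>2; P2→P gives 10>3]
(A,R): not NE [P1→C gives 8>5; P2→P gives 10>9]
(B,P): not NE [P1→A gives 6>3]
(B,Q): not NE [P1→D gives 9>8; P2→P gives 10>9]
(B,R): not NE [P1→C gives 8>7; P2→P gives 10>2]
(C,P): not NE [P1→A gives 6>3]
(C,Q): not NE [P1→D gives 9>4; P2→P gives 5>3]
(C,R): not NE [P2→P gives 5>4]
(D,P): not NE [P1→A gives 6>3; P2→Q gives 8>0]
(D,Q): NE
(D,R): not NE [P1→C gives 8>3; P2→Q gives 8>6]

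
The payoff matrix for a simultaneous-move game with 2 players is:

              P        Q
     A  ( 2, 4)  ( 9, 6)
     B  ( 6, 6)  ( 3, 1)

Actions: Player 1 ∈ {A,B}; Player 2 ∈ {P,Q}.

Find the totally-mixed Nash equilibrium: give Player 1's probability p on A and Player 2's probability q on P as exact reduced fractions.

P1 indiff ⇒ q·2+(1-q)·9 = q·6+(1-q)·3 ⇒ q(-4) = (1-q)(-6) ⇒ q = 3/5
P2 indiff ⇒ p·4+(1-p)·6 = p·6+(1-p)·1 ⇒ p(-2) = (1-p)(-5) ⇒ p = 5/7

P1 mixes 5/7 on A; P2 mixes 3/5 on P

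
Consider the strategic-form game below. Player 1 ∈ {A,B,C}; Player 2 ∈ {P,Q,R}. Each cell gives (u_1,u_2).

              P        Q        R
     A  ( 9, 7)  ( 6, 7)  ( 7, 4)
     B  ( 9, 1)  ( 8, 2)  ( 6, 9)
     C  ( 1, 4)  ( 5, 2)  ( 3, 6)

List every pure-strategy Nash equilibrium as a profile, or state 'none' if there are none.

PSNE = {(A,P)}

(A,P): NE
(A,Q): not NE [P1→B gives 8>6]
(A,R): not NE [P2→Q gives 7>4]
(B,P): not NE [P2→R gives 9>1]
(B,Q): not NE [P2→R gives 9>2]
(B,R): not NE [P1→A gives 7>6]
(C,P): not NE [P1→B gives 9>1; P2→R gives 6>4]
(C,Q): not NE [P1→B gives 8>5; P2→R gives 6>2]
(C,R): not NE [P1→A gives 7>3]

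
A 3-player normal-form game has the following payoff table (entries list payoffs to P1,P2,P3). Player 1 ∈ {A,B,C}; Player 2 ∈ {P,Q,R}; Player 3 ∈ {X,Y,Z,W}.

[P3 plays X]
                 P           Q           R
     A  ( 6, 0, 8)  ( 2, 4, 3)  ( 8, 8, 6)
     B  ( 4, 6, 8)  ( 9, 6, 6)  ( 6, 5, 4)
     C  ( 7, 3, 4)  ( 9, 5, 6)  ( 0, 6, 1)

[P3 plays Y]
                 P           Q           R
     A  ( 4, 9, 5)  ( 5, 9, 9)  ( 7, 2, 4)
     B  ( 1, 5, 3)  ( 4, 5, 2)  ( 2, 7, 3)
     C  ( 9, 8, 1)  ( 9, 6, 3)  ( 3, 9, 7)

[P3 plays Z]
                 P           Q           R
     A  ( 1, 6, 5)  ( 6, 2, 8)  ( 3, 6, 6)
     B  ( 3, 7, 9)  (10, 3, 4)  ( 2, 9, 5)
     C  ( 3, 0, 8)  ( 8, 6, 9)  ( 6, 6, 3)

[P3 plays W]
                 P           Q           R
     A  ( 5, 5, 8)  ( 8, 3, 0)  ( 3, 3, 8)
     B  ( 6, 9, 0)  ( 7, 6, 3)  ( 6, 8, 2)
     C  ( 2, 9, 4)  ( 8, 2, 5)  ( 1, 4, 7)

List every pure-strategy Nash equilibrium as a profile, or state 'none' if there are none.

(A,P,X): not NE [P1→C gives 7>6; P2→R gives 8>0]
(A,P,Y): not NE [P1→C gives 9>4; P3→W gives 8>5]
(A,P,Z): not NE [P1→C gives 3>1; P3→W gives 8>5]
(A,P,W): not NE [P1→B gives 6>5]
(A,Q,X): not NE [P1→C gives 9>2; P2→R gives 8>4; P3→Y gives 9>3]
(A,Q,Y): not NE [P1→C gives 9>5]
(A,Q,Z): not NE [P1→B gives 10>6; P2→R gives 6>2; P3→Y gives 9>8]
(A,Q,W): not NE [P2→P gives 5>3; P3→Y gives 9>0]
(A,R,X): not NE [P3→W gives 8>6]
(A,R,Y): not NE [P2→Q gives 9>2; P3→W gives 8>4]
(A,R,Z): not NE [P1→C gives 6>3; P3→W gives 8>6]
(A,R,W): not NE [P1→B gives 6>3; P2→P gives 5>3]
(B,P,X): not NE [P1→C gives 7>4; P3→Z gives 9>8]
(B,P,Y): not NE [P1→C gives 9>1; P2→R gives 7>5; P3→Z gives 9>3]
(B,P,Z): not NE [P2→R gives 9>7]
(B,P,W): not NE [P3→Z gives 9>0]
(B,Q,X): NE
(B,Q,Y): not NE [P1→C gives 9>4; P2→R gives 7>5; P3→X gives 6>2]
(B,Q,Z): not NE [P2→R gives 9>3; P3→X gives 6>4]
(B,Q,W): not NE [P1→C gives 8>7; P2→P gives 9>6; P3→X gives 6>3]
(B,R,X): not NE [P1→A gives 8>6; P2→Q gives 6>5; P3→Z gives 5>4]
(B,R,Y): not NE [P1→A gives 7>2; P3→Z gives 5>3]
(B,R,Z): not NE [P1→C gives 6>2]
(B,R,W): not NE [P2→P gives 9>8; P3→Z gives 5>2]
(C,P,X): not NE [P2→R gives 6>3; P3→Z gives 8>4]
(C,P,Y): not NE [P2→R gives 9>8; P3→Z gives 8>1]
(C,P,Z): not NE [P2→R gives 6>0]
(C,P,W): not NE [P1→B gives 6>2; P3→Z gives 8>4]
(C,Q,X): not NE [P2→R gives 6>5; P3→Z gives 9>6]
(C,Q,Y): not NE [P2→R gives 9>6; P3→Z gives 9>3]
(C,Q,Z): not NE [P1→B gives 10>8]
(C,Q,W): not NE [P2→P gives 9>2; P3→Z gives 9>5]
(C,R,X): not NE [P1→A gives 8>0; P3→W gives 7>1]
(C,R,Y): not NE [P1→A gives 7>3]
(C,R,Z): not NE [P3→W gives 7>3]
(C,R,W): not NE [P1→B gives 6>1; P2→P gives 9>4]

NE set: (B,Q,X)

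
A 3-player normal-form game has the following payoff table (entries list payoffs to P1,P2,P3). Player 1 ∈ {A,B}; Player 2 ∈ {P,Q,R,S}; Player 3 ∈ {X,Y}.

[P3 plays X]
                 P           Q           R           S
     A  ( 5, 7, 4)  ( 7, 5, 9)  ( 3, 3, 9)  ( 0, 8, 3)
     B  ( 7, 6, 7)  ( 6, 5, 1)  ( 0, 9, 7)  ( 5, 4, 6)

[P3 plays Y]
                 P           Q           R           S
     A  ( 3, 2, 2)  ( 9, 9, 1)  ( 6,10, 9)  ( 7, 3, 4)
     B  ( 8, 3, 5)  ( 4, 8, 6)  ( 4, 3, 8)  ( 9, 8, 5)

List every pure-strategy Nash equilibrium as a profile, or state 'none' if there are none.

(A,P,X): not NE [P1→B gives 7>5; P2→S gives 8>7]
(A,P,Y): not NE [P1→B gives 8>3; P2→R gives 10>2; P3→X gives 4>2]
(A,Q,X): not NE [P2→S gives 8>5]
(A,Q,Y): not NE [P2→R gives 10>9; P3→X gives 9>1]
(A,R,X): not NE [P2→S gives 8>3]
(A,R,Y): NE
(A,S,X): not NE [P1→B gives 5>0; P3→Y gives 4>3]
(A,S,Y): not NE [P1→B gives 9>7; P2→R gives 10>3]
(B,P,X): not NE [P2→R gives 9>6]
(B,P,Y): not NE [P2→S gives 8>3; P3→X gives 7>5]
(B,Q,X): not NE [P1→A gives 7>6; P2→R gives 9>5; P3→Y gives 6>1]
(B,Q,Y): not NE [P1→A gives 9>4]
(B,R,X): not NE [P1→A gives 3>0; P3→Y gives 8>7]
(B,R,Y): not NE [P1→A gives 6>4; P2→S gives 8>3]
(B,S,X): not NE [P2→R gives 9>4]
(B,S,Y): not NE [P3→X gives 6>5]

PSNE = {(A,R,Y)}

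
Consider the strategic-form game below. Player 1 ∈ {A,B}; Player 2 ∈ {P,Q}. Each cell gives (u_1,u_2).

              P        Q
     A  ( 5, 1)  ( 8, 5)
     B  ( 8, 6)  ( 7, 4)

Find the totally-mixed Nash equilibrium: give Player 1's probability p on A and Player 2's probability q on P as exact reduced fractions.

P1 indiff ⇒ q·5+(1-q)·8 = q·8+(1-q)·7 ⇒ q(-3) = (1-q)(-1) ⇒ q = 1/4
P2 indiff ⇒ p·1+(1-p)·6 = p·5+(1-p)·4 ⇒ p(-4) = (1-p)(-2) ⇒ p = 1/3

p=1/3, q=1/4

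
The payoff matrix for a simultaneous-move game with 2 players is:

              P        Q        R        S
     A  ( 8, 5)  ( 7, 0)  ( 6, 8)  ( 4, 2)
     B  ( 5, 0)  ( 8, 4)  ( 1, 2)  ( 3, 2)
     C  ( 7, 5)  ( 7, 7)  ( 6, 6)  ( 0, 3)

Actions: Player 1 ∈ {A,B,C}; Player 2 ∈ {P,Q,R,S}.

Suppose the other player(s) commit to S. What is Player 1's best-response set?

BR_1 = {A}

u_1(A vs S) = 4
u_1(B vs S) = 3
u_1(C vs S) = 0
max payoff 4 at {A}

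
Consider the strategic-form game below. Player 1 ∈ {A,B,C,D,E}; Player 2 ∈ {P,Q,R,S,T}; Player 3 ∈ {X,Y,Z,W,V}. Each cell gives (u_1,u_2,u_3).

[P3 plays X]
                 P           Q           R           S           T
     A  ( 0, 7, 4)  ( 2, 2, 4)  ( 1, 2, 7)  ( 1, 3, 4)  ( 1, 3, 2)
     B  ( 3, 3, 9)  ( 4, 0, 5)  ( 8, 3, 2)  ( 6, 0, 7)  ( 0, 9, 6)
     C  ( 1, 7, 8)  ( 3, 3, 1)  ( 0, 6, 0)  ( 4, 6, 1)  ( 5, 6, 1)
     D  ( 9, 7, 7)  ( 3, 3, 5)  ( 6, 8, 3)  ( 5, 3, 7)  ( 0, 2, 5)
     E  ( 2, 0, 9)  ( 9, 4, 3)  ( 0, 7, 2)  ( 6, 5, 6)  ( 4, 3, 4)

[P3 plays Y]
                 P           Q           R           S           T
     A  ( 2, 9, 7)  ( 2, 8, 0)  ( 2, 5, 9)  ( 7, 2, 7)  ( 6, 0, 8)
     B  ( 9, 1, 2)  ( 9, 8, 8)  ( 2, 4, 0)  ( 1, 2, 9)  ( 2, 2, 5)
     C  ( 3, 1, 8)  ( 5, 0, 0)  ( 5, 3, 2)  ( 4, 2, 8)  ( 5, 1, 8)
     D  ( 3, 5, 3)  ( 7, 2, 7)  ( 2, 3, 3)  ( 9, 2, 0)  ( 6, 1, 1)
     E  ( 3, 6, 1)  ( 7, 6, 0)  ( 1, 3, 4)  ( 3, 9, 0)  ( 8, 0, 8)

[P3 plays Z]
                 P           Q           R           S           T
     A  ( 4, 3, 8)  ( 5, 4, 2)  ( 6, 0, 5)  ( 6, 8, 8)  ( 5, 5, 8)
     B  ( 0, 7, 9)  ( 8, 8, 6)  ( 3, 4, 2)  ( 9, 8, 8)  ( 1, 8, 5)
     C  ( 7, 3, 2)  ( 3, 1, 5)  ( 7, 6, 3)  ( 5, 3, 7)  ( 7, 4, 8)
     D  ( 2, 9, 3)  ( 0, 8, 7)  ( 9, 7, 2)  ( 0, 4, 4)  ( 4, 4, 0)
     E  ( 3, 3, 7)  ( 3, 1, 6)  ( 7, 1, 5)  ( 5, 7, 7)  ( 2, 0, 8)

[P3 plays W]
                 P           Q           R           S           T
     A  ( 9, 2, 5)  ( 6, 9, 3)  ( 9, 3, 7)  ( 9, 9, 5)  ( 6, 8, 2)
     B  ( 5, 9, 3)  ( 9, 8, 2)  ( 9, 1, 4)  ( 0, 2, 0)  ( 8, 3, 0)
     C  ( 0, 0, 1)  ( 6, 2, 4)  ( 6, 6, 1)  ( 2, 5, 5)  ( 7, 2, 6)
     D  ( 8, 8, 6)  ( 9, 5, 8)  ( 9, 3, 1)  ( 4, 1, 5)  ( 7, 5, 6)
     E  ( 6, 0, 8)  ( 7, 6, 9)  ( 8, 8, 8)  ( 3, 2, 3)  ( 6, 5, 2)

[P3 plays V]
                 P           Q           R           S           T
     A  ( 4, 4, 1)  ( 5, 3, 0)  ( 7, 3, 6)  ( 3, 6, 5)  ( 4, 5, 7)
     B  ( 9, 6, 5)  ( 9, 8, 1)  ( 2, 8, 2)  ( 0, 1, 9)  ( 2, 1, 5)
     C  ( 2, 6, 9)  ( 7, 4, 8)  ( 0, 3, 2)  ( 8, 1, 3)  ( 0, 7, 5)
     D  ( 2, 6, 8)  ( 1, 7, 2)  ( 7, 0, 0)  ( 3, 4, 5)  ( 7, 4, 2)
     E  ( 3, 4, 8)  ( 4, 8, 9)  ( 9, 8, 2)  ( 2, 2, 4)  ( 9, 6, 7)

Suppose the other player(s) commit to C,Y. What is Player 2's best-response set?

u_2(P vs C,Y) = 1
u_2(Q vs C,Y) = 0
u_2(R vs C,Y) = 3
u_2(S vs C,Y) = 2
u_2(T vs C,Y) = 1
max payoff 3 at {R}

P2 best: {R}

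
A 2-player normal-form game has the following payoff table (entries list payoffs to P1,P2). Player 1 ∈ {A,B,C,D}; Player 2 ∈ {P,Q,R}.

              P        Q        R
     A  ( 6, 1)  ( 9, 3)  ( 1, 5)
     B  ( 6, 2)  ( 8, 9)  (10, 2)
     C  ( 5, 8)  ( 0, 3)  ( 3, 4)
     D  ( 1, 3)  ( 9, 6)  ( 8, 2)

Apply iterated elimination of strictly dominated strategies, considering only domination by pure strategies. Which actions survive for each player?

Remaining: P1:{A,B,D} P2:{Q,R}

P1 drop C (B beats it: P:6>5 Q:8>0 R:10>3)
P2 drop P (Q beats it: A:3>1 B:9>2 D:6>3)
P1→{A,B,D} P2→{Q,R}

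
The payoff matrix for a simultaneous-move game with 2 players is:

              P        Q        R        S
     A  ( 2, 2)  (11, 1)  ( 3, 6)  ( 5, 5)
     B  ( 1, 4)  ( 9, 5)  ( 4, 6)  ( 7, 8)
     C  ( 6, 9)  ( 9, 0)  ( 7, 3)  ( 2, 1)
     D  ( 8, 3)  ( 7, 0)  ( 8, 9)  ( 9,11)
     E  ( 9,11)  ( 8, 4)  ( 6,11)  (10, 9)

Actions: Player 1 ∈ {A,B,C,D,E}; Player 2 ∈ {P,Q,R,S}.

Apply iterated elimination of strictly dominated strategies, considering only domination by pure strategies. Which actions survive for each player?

Survivors P1:{D,E} P2:{P,R,S}

P2 drop Q (R beats it: A:6>1 B:6>5 C:3>0 D:9>0 E:11>4)
P1 drop A (D beats it: P:8>2 R:8>3 S:9>5)
P1 drop B (D beats it: P:8>1 R:8>4 S:9>7)
P1 drop C (D beats it: P:8>6 R:8>7 S:9>2)
P1→{D,E} P2→{P,R,S}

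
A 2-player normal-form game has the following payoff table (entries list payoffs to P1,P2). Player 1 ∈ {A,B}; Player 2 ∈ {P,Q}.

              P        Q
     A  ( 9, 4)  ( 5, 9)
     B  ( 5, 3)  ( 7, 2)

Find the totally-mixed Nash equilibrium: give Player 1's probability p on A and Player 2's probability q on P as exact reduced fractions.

p=1/6, q=1/3

P1 indiff ⇒ q·9+(1-q)·5 = q·5+(1-q)·7 ⇒ q(4) = (1-q)(2) ⇒ q = 1/3
P2 indiff ⇒ p·4+(1-p)·3 = p·9+(1-p)·2 ⇒ p(-5) = (1-p)(-1) ⇒ p = 1/6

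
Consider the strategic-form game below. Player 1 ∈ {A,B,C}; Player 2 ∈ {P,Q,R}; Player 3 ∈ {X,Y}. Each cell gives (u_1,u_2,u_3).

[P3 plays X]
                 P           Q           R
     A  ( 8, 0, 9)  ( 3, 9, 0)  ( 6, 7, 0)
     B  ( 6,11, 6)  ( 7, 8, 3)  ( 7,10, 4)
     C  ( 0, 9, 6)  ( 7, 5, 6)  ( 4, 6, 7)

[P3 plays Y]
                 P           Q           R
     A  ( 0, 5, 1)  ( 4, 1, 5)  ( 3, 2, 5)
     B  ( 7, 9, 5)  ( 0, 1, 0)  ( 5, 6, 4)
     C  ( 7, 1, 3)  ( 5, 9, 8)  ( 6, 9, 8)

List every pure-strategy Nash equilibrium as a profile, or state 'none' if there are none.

NE set: (C,Q,Y), (C,R,Y)

(A,P,X): not NE [P2→Q gives 9>0]
(A,P,Y): not NE [P1→C gives 7>0; P3→X gives 9>1]
(A,Q,X): not NE [P1→C gives 7>3; P3→Y gives 5>0]
(A,Q,Y): not NE [P1→C gives 5>4; P2→P gives 5>1]
(A,R,X): not NE [P1→B gives 7>6; P2→Q gives 9>7; P3→Y gives 5>0]
(A,R,Y): not NE [P1→C gives 6>3; P2→P gives 5>2]
(B,P,X): not NE [P1→A gives 8>6]
(B,P,Y): not NE [P3→X gives 6>5]
(B,Q,X): not NE [P2→P gives 11>8]
(B,Q,Y): not NE [P1→C gives 5>0; P2→P gives 9>1; P3→X gives 3>0]
(B,R,X): not NE [P2→P gives 11>10]
(B,R,Y): not NE [P1→C gives 6>5; P2→P gives 9>6]
(C,P,X): not NE [P1→A gives 8>0]
(C,P,Y): not NE [P2→R gives 9>1; P3→X gives 6>3]
(C,Q,X): not NE [P2→P gives 9>5; P3→Y gives 8>6]
(C,Q,Y): NE
(C,R,X): not NE [P1→B gives 7>4; P2→P gives 9>6; P3→Y gives 8>7]
(C,R,Y): NE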